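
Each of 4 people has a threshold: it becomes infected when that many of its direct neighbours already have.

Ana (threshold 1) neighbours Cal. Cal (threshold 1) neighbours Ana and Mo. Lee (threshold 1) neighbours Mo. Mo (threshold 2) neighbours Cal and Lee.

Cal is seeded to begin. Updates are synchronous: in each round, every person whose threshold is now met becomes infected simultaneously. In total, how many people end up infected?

Round 1 — Cal becomes infected (initial).
Round 2 — checking thresholds:
  Ana: 1 of 1 neighbours ≥ 1, becomes infected.
  Mo: 1 of 2 neighbours < 2, below threshold.
Round 3 — no new infections; cascade stops.

2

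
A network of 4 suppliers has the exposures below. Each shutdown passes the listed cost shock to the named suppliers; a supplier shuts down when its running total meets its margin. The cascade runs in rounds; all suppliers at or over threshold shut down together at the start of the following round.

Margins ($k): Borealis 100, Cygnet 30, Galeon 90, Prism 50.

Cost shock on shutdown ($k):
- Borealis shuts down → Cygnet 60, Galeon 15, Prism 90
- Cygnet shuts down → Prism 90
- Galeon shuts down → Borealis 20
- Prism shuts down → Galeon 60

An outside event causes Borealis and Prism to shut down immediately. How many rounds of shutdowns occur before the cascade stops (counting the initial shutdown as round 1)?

Round 1 — Borealis, Prism shut down (initial).
  Cygnet: +60 → 60 ≥ 30
  Galeon: +15+60 → 75 < 90
Round 2 — Cygnet shuts down.
No further shutdowns.

2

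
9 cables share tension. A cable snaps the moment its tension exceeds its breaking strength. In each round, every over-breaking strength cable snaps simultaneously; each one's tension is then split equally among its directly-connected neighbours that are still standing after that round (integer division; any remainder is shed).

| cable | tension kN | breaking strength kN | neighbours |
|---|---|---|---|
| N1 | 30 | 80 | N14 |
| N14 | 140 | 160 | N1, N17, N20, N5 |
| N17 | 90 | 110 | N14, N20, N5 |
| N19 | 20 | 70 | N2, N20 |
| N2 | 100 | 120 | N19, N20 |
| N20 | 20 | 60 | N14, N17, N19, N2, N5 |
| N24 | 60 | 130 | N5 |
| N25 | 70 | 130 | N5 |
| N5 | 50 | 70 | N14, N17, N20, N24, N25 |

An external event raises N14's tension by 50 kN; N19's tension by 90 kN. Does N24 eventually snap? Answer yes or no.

Round 1 — N14 at 190 > 160; N19 at 110 > 70. N14, N19 snap.
  N14 sheds 190 kN to N1, N17, N20, N5: 47 each (2 lost).
    N1: 30+47 = 77 ≤ 80
    N17: 90+47 = 137 > 110
    N20: 20+47 = 67 > 60
    N5: 50+47 = 97 > 70
  N19 sheds 110 kN to N2, N20: 55 each.
    N2: 100+55 = 155 > 120
    N20: 67+55 = 122 > 60
Round 2 — N17, N2, N20, N5 snap.
  N17 sheds 137 kN: no online neighbours, lost.
  N2 sheds 155 kN: no online neighbours, lost.
  N20 sheds 122 kN: no online neighbours, lost.
  N5 sheds 97 kN to N24, N25: 48 each (1 lost).
    N24: 60+48 = 108 ≤ 130
    N25: 70+48 = 118 ≤ 130
No further breaks.

no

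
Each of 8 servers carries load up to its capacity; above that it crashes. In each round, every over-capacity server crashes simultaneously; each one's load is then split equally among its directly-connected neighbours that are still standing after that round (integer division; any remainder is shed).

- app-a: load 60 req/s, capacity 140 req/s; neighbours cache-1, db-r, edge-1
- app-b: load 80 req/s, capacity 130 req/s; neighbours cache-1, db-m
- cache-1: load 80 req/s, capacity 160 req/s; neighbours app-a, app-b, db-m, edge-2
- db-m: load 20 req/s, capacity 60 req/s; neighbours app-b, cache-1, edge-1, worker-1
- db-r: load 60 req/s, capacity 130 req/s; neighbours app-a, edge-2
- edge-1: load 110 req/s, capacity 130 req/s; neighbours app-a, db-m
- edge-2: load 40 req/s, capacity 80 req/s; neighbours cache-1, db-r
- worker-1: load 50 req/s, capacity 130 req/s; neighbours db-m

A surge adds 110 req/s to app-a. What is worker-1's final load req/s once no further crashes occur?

Round 1 — app-a at 170 > 140. app-a crashes.
  app-a sheds 170 req/s to cache-1, db-r, edge-1: 56 each (2 lost).
    cache-1: 80+56 = 136 ≤ 160
    db-r: 60+56 = 116 ≤ 130
    edge-1: 110+56 = 166 > 130
Round 2 — edge-1 crashes.
  edge-1 sheds 166 req/s to db-m: 166 each.
    db-m: 20+166 = 186 > 60
Round 3 — db-m crashes.
  db-m sheds 186 req/s to app-b, cache-1, worker-1: 62 each.
    app-b: 80+62 = 142 > 130
    cache-1: 136+62 = 198 > 160
    worker-1: 50+62 = 112 ≤ 130
Round 4 — app-b, cache-1 crash.
  app-b sheds 142 req/s: no online neighbours, lost.
  cache-1 sheds 198 req/s to edge-2: 198 each.
    edge-2: 40+198 = 238 > 80
Round 5 — edge-2 crashes.
  edge-2 sheds 238 req/s to db-r: 238 each.
    db-r: 116+238 = 354 > 130
Round 6 — db-r crashes.
  db-r sheds 354 req/s: no online neighbours, lost.
No further crashes.

112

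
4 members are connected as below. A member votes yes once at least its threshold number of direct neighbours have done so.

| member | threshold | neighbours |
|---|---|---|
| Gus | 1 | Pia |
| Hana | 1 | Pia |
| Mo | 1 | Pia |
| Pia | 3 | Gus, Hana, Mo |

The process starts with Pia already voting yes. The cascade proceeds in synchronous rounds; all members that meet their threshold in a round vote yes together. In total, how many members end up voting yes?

4

Round 1 — Pia votes yes (initial).
Round 2 — checking thresholds:
  Gus: 1 of 1 neighbours ≥ 1, votes yes.
  Hana: 1 of 1 neighbours ≥ 1, votes yes.
  Mo: 1 of 1 neighbours ≥ 1, votes yes.
Round 3 — no new yes votes; cascade stops.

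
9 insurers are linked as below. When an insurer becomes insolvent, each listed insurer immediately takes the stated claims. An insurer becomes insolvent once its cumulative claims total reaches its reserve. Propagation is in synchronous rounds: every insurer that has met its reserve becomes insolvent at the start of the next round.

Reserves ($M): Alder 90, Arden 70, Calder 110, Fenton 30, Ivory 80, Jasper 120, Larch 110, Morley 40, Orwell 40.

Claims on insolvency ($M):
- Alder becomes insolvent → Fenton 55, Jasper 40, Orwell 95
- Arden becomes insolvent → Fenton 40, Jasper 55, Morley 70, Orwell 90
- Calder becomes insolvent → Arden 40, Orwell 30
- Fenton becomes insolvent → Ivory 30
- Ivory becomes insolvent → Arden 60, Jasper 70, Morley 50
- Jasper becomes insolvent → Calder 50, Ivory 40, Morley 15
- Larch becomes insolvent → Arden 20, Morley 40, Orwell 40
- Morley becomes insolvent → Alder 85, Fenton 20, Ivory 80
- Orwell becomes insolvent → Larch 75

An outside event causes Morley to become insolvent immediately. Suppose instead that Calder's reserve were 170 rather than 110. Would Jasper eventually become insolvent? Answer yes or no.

With Calder's reserve at 170:
Round 1 — Morley becomes insolvent (initial).
  Alder: +85 → 85 < 90
  Fenton: +20 → 20 < 30
  Ivory: +80 → 80 ≥ 80
Round 2 — Ivory becomes insolvent.
  Arden: +60 → 60 < 70
  Jasper: +70 → 70 < 120
No further insolvencies.

no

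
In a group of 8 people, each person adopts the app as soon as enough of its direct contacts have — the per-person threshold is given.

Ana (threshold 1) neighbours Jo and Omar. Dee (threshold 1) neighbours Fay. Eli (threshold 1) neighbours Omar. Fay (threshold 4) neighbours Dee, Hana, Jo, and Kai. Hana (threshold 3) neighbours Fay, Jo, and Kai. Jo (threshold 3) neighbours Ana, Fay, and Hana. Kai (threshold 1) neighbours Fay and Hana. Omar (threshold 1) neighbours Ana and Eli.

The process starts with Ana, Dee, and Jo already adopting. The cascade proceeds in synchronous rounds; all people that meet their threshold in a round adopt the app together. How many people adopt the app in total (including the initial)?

Round 1 — Ana, Dee, Jo adopt the app (initial).
Round 2 — checking thresholds:
  Fay: 2 of 4 neighbours < 4, holds.
  Hana: 1 of 3 neighbours < 3, holds.
  Omar: 1 of 2 neighbours ≥ 1, adopts the app.
Round 3 — checking thresholds:
  Eli: 1 of 1 neighbours ≥ 1, adopts the app.
  Fay: 2 of 4 neighbours < 4, holds.
  Hana: 1 of 3 neighbours < 3, holds.
Round 4 — no new adoptions; cascade stops.

5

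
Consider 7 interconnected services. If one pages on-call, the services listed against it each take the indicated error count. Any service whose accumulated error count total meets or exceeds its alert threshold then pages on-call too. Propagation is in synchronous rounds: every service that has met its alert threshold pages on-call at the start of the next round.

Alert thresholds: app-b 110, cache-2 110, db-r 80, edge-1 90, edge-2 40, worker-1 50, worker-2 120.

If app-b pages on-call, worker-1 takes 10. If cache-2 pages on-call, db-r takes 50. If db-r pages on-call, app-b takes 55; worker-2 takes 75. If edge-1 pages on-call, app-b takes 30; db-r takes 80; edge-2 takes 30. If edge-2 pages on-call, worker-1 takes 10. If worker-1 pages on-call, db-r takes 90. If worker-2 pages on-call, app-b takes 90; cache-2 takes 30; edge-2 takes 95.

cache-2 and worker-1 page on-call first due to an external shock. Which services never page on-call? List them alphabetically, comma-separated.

Round 1 — cache-2, worker-1 page on-call (initial).
  db-r: +50+90 → 140 ≥ 80
Round 2 — db-r pages on-call.
  app-b: +55 → 55 < 110
  worker-2: +75 → 75 < 120
No further pages.

app-b, edge-1, edge-2, worker-2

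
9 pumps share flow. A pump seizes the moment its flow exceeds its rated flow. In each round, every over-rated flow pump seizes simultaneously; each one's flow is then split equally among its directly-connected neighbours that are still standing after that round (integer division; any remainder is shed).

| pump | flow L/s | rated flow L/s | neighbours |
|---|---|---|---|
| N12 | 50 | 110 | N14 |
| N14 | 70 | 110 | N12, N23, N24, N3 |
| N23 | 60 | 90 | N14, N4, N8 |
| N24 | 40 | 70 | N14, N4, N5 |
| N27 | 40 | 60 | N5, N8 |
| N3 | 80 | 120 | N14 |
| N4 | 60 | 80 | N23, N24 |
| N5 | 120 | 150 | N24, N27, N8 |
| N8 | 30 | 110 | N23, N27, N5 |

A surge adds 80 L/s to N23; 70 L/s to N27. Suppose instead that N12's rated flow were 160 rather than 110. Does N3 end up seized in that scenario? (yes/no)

With N12's rated flow at 160:
Round 1 — N23 at 140 > 90; N27 at 110 > 60. N23, N27 seize.
  N23 sheds 140 L/s to N14, N4, N8: 46 each (2 lost).
    N14: 70+46 = 116 > 110
    N4: 60+46 = 106 > 80
    N8: 30+46 = 76 ≤ 110
  N27 sheds 110 L/s to N5, N8: 55 each.
    N5: 120+55 = 175 > 150
    N8: 76+55 = 131 > 110
Round 2 — N14, N4, N5, N8 seize.
  N14 sheds 116 L/s to N12, N24, N3: 38 each (2 lost).
    N12: 50+38 = 88 ≤ 160
    N24: 40+38 = 78 > 70
    N3: 80+38 = 118 ≤ 120
  N4 sheds 106 L/s to N24: 106 each.
    N24: 78+106 = 184 > 70
  N5 sheds 175 L/s to N24: 175 each.
    N24: 184+175 = 359 > 70
  N8 sheds 131 L/s: no online neighbours, lost.
Round 3 — N24 seizes.
  N24 sheds 359 L/s: no online neighbours, lost.
No further seizures.

no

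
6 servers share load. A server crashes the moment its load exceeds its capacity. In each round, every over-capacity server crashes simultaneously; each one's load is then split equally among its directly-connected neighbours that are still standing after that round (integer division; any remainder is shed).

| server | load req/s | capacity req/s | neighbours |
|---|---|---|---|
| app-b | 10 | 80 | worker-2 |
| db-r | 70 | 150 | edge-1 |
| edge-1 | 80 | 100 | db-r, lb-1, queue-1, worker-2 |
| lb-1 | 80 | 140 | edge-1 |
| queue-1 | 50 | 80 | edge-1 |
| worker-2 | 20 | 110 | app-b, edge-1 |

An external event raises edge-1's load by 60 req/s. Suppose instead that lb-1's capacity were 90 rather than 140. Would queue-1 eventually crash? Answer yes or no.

yes

With lb-1's capacity at 90:
Round 1 — edge-1 at 140 > 100. edge-1 crashes.
  edge-1 sheds 140 req/s to db-r, lb-1, queue-1, worker-2: 35 each.
    db-r: 70+35 = 105 ≤ 150
    lb-1: 80+35 = 115 > 90
    queue-1: 50+35 = 85 > 80
    worker-2: 20+35 = 55 ≤ 110
Round 2 — lb-1, queue-1 crash.
  lb-1 sheds 115 req/s: no online neighbours, lost.
  queue-1 sheds 85 req/s: no online neighbours, lost.
No further crashes.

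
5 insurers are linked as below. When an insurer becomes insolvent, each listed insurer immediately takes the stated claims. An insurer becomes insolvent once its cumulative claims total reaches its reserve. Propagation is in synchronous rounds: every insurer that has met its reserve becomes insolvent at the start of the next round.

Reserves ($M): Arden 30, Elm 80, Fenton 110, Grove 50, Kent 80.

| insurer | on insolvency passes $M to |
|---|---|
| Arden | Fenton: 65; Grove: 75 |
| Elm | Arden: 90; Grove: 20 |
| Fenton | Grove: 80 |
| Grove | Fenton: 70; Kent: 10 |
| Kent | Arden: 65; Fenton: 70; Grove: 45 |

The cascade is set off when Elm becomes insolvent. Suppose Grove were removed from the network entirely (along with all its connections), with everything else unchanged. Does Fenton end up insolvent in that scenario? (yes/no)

no

With Grove removed:
Round 1 — Elm becomes insolvent (initial).
  Arden: +90 → 90 ≥ 30
Round 2 — Arden becomes insolvent.
  Fenton: +65 → 65 < 110
No further insolvencies.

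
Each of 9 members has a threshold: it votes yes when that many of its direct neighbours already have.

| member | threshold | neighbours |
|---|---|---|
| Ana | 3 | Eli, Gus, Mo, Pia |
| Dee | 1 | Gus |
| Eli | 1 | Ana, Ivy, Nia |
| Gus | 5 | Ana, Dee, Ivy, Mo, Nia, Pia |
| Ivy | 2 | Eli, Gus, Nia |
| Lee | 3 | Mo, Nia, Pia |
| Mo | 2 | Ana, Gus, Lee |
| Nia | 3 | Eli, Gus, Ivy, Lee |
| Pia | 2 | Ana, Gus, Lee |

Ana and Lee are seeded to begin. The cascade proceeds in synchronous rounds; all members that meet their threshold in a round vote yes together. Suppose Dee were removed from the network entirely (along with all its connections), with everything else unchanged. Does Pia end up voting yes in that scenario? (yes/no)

With Dee removed:
Round 1 — Ana, Lee vote yes (initial).
Round 2 — checking thresholds:
  Eli: 1 of 3 neighbours ≥ 1, votes yes.
  Gus: 1 of 5 neighbours < 5, not yet.
  Mo: 2 of 3 neighbours ≥ 2, votes yes.
  Nia: 1 of 4 neighbours < 3, not yet.
  Pia: 2 of 3 neighbours ≥ 2, votes yes.
Round 3 — no new yes votes; cascade stops.

yes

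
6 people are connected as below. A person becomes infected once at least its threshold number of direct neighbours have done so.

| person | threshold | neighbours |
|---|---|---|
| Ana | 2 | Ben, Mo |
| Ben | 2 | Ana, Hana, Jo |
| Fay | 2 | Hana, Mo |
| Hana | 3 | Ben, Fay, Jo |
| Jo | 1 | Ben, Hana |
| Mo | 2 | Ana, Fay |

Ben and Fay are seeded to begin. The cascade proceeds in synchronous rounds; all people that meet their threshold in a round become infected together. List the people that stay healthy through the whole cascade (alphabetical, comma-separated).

Round 1 — Ben, Fay become infected (initial).
Round 2 — checking thresholds:
  Ana: 1 of 2 neighbours < 2, not yet.
  Hana: 2 of 3 neighbours < 3, not yet.
  Jo: 1 of 2 neighbours ≥ 1, becomes infected.
  Mo: 1 of 2 neighbours < 2, not yet.
Round 3 — checking thresholds:
  Ana: 1 of 2 neighbours < 2, not yet.
  Hana: 3 of 3 neighbours ≥ 3, becomes infected.
  Mo: 1 of 2 neighbours < 2, not yet.
Round 4 — no new infections; cascade stops.

Ana, Mo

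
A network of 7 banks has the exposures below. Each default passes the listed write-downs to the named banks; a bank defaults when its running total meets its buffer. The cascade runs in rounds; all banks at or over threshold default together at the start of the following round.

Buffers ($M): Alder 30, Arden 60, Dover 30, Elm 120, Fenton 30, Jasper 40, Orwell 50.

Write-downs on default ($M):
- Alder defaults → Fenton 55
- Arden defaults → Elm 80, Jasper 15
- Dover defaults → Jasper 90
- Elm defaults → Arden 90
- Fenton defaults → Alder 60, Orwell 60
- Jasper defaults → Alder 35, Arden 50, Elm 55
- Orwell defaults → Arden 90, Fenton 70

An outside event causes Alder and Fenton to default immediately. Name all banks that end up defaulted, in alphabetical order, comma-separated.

Alder, Arden, Fenton, Orwell

Round 1 — Alder, Fenton default (initial).
  Orwell: +60 → 60 ≥ 50
Round 2 — Orwell defaults.
  Arden: +90 → 90 ≥ 60
Round 3 — Arden defaults.
  Elm: +80 → 80 < 120
  Jasper: +15 → 15 < 40
No further defaults.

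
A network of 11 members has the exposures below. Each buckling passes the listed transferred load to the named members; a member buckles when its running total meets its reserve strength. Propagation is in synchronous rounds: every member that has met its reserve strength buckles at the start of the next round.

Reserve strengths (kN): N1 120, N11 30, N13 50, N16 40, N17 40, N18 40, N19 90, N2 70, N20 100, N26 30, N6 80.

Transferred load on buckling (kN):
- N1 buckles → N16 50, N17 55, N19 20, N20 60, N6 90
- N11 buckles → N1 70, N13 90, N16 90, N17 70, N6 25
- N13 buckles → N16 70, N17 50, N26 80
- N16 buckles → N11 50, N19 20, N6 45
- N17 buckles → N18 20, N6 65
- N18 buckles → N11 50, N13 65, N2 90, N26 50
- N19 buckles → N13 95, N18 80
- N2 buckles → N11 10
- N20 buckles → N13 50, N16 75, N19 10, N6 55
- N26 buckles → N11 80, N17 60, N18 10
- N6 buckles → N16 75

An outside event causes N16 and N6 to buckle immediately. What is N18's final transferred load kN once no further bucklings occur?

Round 1 — N16, N6 buckle (initial).
  N11: +50 → 50 ≥ 30
  N19: +20 → 20 < 90
Round 2 — N11 buckles.
  N1: +70 → 70 < 120
  N13: +90 → 90 ≥ 50
  N17: +70 → 70 ≥ 40
Round 3 — N13, N17 buckle.
  N18: +20 → 20 < 40
  N26: +80 → 80 ≥ 30
Round 4 — N26 buckles.
  N18: +10 → 30 < 40
No further bucklings.

30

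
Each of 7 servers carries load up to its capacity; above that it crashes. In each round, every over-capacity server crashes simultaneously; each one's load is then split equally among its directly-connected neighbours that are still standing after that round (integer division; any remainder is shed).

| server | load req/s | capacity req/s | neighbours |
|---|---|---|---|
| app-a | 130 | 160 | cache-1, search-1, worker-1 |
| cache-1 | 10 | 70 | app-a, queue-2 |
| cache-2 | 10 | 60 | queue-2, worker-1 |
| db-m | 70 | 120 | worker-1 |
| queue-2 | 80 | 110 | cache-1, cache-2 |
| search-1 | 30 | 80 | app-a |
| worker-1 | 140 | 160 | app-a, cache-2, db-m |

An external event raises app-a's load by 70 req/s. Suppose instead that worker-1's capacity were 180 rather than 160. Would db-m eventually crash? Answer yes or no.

yes

With worker-1's capacity at 180:
Round 1 — app-a at 200 > 160. app-a crashes.
  app-a sheds 200 req/s to cache-1, search-1, worker-1: 66 each (2 lost).
    cache-1: 10+66 = 76 > 70
    search-1: 30+66 = 96 > 80
    worker-1: 140+66 = 206 > 180
Round 2 — cache-1, search-1, worker-1 crash.
  cache-1 sheds 76 req/s to queue-2: 76 each.
    queue-2: 80+76 = 156 > 110
  search-1 sheds 96 req/s: no online neighbours, lost.
  worker-1 sheds 206 req/s to cache-2, db-m: 103 each.
    cache-2: 10+103 = 113 > 60
    db-m: 70+103 = 173 > 120
Round 3 — cache-2, db-m, queue-2 crash.
  cache-2 sheds 113 req/s: no online neighbours, lost.
  db-m sheds 173 req/s: no online neighbours, lost.
  queue-2 sheds 156 req/s: no online neighbours, lost.
No further crashes.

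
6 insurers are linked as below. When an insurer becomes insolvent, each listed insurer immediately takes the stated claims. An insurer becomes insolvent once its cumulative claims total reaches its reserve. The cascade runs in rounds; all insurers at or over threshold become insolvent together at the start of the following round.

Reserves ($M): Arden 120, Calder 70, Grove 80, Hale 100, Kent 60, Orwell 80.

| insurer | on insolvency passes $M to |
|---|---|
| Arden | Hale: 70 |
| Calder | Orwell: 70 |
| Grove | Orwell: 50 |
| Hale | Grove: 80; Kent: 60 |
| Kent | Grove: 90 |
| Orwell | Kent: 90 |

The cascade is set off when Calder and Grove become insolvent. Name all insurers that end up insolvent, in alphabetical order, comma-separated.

Round 1 — Calder, Grove become insolvent (initial).
  Orwell: +70+50 → 120 ≥ 80
Round 2 — Orwell becomes insolvent.
  Kent: +90 → 90 ≥ 60
Round 3 — Kent becomes insolvent.
No further insolvencies.

Calder, Grove, Kent, Orwell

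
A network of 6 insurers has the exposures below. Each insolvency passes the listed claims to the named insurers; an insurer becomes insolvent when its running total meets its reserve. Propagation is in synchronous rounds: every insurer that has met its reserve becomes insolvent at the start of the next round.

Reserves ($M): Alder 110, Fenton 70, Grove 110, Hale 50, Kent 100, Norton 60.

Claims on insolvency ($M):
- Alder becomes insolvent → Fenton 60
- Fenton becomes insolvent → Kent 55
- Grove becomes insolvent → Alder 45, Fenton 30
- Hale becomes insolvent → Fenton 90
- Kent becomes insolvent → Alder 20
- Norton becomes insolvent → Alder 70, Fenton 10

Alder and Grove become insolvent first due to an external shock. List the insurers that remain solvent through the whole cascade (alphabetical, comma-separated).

Hale, Kent, Norton

Round 1 — Alder, Grove become insolvent (initial).
  Fenton: +60+30 → 90 ≥ 70
Round 2 — Fenton becomes insolvent.
  Kent: +55 → 55 < 100
No further insolvencies.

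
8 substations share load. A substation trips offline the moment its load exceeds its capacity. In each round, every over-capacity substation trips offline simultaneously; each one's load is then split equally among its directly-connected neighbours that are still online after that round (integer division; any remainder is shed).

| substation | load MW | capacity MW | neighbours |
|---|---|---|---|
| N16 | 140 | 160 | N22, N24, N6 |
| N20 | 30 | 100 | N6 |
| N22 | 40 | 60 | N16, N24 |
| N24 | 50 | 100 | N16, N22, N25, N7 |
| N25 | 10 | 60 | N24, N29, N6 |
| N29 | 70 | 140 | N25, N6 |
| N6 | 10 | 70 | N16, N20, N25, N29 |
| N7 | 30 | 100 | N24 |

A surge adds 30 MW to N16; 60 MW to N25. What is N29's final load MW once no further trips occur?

137

Round 1 — N16 at 170 > 160; N25 at 70 > 60. N16, N25 trip offline.
  N16 sheds 170 MW to N22, N24, N6: 56 each (2 lost).
    N22: 40+56 = 96 > 60
    N24: 50+56 = 106 > 100
    N6: 10+56 = 66 ≤ 70
  N25 sheds 70 MW to N24, N29, N6: 23 each (1 lost).
    N24: 106+23 = 129 > 100
    N29: 70+23 = 93 ≤ 140
    N6: 66+23 = 89 > 70
Round 2 — N22, N24, N6 trip offline.
  N22 sheds 96 MW: no online neighbours, lost.
  N24 sheds 129 MW to N7: 129 each.
    N7: 30+129 = 159 > 100
  N6 sheds 89 MW to N20, N29: 44 each (1 lost).
    N20: 30+44 = 74 ≤ 100
    N29: 93+44 = 137 ≤ 140
Round 3 — N7 trips offline.
  N7 sheds 159 MW: no online neighbours, lost.
No further trips.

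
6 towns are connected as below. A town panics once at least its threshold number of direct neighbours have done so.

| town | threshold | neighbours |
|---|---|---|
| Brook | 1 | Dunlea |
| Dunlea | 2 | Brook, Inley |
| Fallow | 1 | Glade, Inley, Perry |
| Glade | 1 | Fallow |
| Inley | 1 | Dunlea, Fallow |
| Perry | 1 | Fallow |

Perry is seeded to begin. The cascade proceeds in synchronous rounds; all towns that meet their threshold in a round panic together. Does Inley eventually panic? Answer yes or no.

yes

Round 1 — Perry panics (initial).
Round 2 — checking thresholds:
  Fallow: 1 of 3 neighbours ≥ 1, panics.
Round 3 — checking thresholds:
  Glade: 1 of 1 neighbours ≥ 1, panics.
  Inley: 1 of 2 neighbours ≥ 1, panics.
Round 4 — no new panics; cascade stops.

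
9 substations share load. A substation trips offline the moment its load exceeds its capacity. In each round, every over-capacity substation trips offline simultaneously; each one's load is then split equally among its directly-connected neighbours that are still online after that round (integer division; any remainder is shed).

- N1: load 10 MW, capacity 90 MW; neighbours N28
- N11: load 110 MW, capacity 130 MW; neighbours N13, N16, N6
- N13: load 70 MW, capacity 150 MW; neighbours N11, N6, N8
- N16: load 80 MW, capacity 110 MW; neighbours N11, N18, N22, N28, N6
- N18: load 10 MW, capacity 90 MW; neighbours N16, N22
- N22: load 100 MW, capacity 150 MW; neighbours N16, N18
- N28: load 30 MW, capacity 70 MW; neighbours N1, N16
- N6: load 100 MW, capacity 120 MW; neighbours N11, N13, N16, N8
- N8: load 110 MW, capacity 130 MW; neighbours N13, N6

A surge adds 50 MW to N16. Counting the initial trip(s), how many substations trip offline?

Round 1 — N16 at 130 > 110. N16 trips offline.
  N16 sheds 130 MW to N11, N18, N22, N28, N6: 26 each.
    N11: 110+26 = 136 > 130
    N18: 10+26 = 36 ≤ 90
    N22: 100+26 = 126 ≤ 150
    N28: 30+26 = 56 ≤ 70
    N6: 100+26 = 126 > 120
Round 2 — N11, N6 trip offline.
  N11 sheds 136 MW to N13: 136 each.
    N13: 70+136 = 206 > 150
  N6 sheds 126 MW to N13, N8: 63 each.
    N13: 206+63 = 269 > 150
    N8: 110+63 = 173 > 130
Round 3 — N13, N8 trip offline.
  N13 sheds 269 MW: no online neighbours, lost.
  N8 sheds 173 MW: no online neighbours, lost.
No further trips.

5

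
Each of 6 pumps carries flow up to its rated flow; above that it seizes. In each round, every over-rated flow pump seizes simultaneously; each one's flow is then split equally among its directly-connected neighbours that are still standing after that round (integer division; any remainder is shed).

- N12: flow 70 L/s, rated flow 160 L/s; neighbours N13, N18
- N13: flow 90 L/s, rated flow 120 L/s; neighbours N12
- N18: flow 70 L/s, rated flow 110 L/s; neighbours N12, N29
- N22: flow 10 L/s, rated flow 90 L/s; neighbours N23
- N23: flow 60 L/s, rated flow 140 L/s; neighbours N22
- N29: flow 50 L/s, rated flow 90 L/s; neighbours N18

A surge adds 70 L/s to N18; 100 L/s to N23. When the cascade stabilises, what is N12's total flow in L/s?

140

Round 1 — N18 at 140 > 110; N23 at 160 > 140. N18, N23 seize.
  N18 sheds 140 L/s to N12, N29: 70 each.
    N12: 70+70 = 140 ≤ 160
    N29: 50+70 = 120 > 90
  N23 sheds 160 L/s to N22: 160 each.
    N22: 10+160 = 170 > 90
Round 2 — N22, N29 seize.
  N22 sheds 170 L/s: no online neighbours, lost.
  N29 sheds 120 L/s: no online neighbours, lost.
No further seizures.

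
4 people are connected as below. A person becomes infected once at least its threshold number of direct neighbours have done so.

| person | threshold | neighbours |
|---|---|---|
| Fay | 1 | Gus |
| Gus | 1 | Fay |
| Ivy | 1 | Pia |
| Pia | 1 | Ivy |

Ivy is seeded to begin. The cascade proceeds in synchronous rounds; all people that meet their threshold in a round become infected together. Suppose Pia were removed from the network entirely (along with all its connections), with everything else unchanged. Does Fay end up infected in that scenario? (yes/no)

no

With Pia removed:
Round 1 — Ivy becomes infected (initial).
Round 2 — no new infections; cascade stops.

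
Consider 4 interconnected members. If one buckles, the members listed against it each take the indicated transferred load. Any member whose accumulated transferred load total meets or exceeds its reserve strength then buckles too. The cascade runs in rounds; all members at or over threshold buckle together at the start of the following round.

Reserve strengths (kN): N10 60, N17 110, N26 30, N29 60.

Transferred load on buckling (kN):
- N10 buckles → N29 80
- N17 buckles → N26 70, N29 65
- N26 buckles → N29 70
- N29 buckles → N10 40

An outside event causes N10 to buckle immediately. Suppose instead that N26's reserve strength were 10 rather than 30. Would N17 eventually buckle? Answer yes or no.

no

With N26's reserve strength at 10:
Round 1 — N10 buckles (initial).
  N29: +80 → 80 ≥ 60
Round 2 — N29 buckles.
No further bucklings.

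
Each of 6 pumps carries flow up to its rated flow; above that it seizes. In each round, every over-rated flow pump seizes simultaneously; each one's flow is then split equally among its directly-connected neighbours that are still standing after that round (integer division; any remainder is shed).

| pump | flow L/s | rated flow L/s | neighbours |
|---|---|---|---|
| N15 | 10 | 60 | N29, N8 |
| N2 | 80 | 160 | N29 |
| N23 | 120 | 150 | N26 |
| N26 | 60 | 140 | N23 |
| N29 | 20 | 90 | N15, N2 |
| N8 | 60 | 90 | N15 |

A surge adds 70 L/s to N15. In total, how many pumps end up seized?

Round 1 — N15 at 80 > 60. N15 seizes.
  N15 sheds 80 L/s to N29, N8: 40 each.
    N29: 20+40 = 60 ≤ 90
    N8: 60+40 = 100 > 90
Round 2 — N8 seizes.
  N8 sheds 100 L/s: no online neighbours, lost.
No further seizures.

2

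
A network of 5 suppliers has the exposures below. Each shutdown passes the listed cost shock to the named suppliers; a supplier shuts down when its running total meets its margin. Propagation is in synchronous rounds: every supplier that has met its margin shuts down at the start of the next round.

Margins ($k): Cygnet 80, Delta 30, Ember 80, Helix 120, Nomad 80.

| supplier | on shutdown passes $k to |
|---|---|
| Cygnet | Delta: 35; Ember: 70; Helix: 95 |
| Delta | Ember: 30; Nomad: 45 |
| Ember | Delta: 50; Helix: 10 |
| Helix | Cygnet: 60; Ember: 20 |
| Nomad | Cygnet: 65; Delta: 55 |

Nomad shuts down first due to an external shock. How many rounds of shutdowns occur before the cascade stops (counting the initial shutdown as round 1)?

Round 1 — Nomad shuts down (initial).
  Cygnet: +65 → 65 < 80
  Delta: +55 → 55 ≥ 30
Round 2 — Delta shuts down.
  Ember: +30 → 30 < 80
No further shutdowns.

2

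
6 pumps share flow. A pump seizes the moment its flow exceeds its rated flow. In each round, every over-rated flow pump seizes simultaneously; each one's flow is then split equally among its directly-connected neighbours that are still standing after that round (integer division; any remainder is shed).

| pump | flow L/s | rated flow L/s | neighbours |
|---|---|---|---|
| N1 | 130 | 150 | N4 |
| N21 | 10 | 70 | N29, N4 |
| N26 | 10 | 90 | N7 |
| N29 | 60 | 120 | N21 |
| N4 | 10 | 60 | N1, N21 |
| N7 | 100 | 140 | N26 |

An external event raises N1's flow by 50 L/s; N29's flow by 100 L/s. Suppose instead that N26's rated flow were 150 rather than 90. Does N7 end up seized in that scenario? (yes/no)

With N26's rated flow at 150:
Round 1 — N1 at 180 > 150; N29 at 160 > 120. N1, N29 seize.
  N1 sheds 180 L/s to N4: 180 each.
    N4: 10+180 = 190 > 60
  N29 sheds 160 L/s to N21: 160 each.
    N21: 10+160 = 170 > 70
Round 2 — N21, N4 seize.
  N21 sheds 170 L/s: no online neighbours, lost.
  N4 sheds 190 L/s: no online neighbours, lost.
No further seizures.

no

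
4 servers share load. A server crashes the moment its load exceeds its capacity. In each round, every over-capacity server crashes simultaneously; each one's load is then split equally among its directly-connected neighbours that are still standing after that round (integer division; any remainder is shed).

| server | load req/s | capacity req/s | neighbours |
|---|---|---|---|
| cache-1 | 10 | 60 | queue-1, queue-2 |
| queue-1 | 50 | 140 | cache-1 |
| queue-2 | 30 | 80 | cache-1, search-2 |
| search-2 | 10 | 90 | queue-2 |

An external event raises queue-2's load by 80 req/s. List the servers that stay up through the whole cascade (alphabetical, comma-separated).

Round 1 — queue-2 at 110 > 80. queue-2 crashes.
  queue-2 sheds 110 req/s to cache-1, search-2: 55 each.
    cache-1: 10+55 = 65 > 60
    search-2: 10+55 = 65 ≤ 90
Round 2 — cache-1 crashes.
  cache-1 sheds 65 req/s to queue-1: 65 each.
    queue-1: 50+65 = 115 ≤ 140
No further crashes.

queue-1, search-2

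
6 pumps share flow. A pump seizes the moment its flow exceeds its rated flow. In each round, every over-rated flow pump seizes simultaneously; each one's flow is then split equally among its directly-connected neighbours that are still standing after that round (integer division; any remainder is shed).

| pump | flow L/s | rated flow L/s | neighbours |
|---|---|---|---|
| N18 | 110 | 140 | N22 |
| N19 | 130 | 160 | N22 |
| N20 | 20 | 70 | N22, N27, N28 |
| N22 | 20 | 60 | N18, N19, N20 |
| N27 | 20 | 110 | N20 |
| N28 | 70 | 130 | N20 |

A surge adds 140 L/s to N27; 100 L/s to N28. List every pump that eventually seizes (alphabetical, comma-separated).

Round 1 — N27 at 160 > 110; N28 at 170 > 130. N27, N28 seize.
  N27 sheds 160 L/s to N20: 160 each.
    N20: 20+160 = 180 > 70
  N28 sheds 170 L/s to N20: 170 each.
    N20: 180+170 = 350 > 70
Round 2 — N20 seizes.
  N20 sheds 350 L/s to N22: 350 each.
    N22: 20+350 = 370 > 60
Round 3 — N22 seizes.
  N22 sheds 370 L/s to N18, N19: 185 each.
    N18: 110+185 = 295 > 140
    N19: 130+185 = 315 > 160
Round 4 — N18, N19 seize.
  N18 sheds 295 L/s: no online neighbours, lost.
  N19 sheds 315 L/s: no online neighbours, lost.
No further seizures.

N18, N19, N20, N22, N27, N28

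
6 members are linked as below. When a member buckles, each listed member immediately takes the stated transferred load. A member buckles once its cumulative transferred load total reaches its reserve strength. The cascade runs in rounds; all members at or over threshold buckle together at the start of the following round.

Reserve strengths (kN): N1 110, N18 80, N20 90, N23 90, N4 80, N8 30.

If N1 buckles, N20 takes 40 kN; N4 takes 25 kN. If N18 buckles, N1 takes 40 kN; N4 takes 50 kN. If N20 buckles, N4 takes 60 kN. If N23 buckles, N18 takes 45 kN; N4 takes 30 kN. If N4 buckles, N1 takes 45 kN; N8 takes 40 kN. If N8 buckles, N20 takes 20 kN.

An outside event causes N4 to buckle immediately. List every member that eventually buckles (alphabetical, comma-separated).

N4, N8

Round 1 — N4 buckles (initial).
  N1: +45 → 45 < 110
  N8: +40 → 40 ≥ 30
Round 2 — N8 buckles.
  N20: +20 → 20 < 90
No further bucklings.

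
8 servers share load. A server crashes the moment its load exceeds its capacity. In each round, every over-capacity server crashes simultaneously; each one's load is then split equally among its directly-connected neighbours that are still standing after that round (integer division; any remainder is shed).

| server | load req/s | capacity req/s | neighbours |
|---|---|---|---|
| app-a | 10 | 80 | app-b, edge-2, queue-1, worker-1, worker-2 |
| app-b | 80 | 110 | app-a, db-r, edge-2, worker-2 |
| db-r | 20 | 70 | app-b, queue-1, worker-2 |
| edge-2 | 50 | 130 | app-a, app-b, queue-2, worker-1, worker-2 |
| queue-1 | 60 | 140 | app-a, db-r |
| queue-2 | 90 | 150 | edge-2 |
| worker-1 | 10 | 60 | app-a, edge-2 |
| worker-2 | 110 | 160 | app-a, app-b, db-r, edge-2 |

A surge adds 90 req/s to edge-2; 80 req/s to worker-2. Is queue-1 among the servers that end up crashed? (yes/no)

yes

Round 1 — edge-2 at 140 > 130; worker-2 at 190 > 160. edge-2, worker-2 crash.
  edge-2 sheds 140 req/s to app-a, app-b, queue-2, worker-1: 35 each.
    app-a: 10+35 = 45 ≤ 80
    app-b: 80+35 = 115 > 110
    queue-2: 90+35 = 125 ≤ 150
    worker-1: 10+35 = 45 ≤ 60
  worker-2 sheds 190 req/s to app-a, app-b, db-r: 63 each (1 lost).
    app-a: 45+63 = 108 > 80
    app-b: 115+63 = 178 > 110
    db-r: 20+63 = 83 > 70
Round 2 — app-a, app-b, db-r crash.
  app-a sheds 108 req/s to queue-1, worker-1: 54 each.
    queue-1: 60+54 = 114 ≤ 140
    worker-1: 45+54 = 99 > 60
  app-b sheds 178 req/s: no online neighbours, lost.
  db-r sheds 83 req/s to queue-1: 83 each.
    queue-1: 114+83 = 197 > 140
Round 3 — queue-1, worker-1 crash.
  queue-1 sheds 197 req/s: no online neighbours, lost.
  worker-1 sheds 99 req/s: no online neighbours, lost.
No further crashes.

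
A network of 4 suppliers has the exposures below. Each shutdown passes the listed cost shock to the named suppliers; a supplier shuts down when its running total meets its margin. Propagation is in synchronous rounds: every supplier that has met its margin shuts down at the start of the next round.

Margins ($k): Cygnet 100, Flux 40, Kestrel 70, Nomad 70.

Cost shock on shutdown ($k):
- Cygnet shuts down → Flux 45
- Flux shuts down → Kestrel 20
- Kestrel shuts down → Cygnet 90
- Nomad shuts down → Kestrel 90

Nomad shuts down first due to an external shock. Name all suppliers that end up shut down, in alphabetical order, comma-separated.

Kestrel, Nomad

Round 1 — Nomad shuts down (initial).
  Kestrel: +90 → 90 ≥ 70
Round 2 — Kestrel shuts down.
  Cygnet: +90 → 90 < 100
No further shutdowns.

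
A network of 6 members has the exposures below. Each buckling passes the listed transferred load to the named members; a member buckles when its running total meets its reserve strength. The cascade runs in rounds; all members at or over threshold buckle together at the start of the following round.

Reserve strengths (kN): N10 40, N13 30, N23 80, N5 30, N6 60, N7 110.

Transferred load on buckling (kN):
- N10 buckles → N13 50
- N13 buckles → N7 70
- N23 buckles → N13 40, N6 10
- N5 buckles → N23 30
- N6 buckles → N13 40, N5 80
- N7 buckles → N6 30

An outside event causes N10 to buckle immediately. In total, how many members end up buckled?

Round 1 — N10 buckles (initial).
  N13: +50 → 50 ≥ 30
Round 2 — N13 buckles.
  N7: +70 → 70 < 110
No further bucklings.

2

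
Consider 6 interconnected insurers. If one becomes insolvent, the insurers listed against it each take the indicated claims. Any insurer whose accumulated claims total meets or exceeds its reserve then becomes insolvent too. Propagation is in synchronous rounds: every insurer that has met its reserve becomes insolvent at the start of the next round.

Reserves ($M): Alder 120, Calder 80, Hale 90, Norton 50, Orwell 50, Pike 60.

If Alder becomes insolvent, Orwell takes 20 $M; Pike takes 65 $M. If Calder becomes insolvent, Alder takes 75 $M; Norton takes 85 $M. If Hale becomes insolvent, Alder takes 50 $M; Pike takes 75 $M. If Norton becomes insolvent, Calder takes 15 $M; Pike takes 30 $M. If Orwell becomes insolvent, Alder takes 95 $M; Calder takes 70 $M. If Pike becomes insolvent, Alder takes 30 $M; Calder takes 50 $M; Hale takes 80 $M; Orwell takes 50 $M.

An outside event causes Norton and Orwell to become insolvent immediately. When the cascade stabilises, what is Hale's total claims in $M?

80

Round 1 — Norton, Orwell become insolvent (initial).
  Alder: +95 → 95 < 120
  Calder: +15+70 → 85 ≥ 80
  Pike: +30 → 30 < 60
Round 2 — Calder becomes insolvent.
  Alder: +75 → 170 ≥ 120
Round 3 — Alder becomes insolvent.
  Pike: +65 → 95 ≥ 60
Round 4 — Pike becomes insolvent.
  Hale: +80 → 80 < 90
No further insolvencies.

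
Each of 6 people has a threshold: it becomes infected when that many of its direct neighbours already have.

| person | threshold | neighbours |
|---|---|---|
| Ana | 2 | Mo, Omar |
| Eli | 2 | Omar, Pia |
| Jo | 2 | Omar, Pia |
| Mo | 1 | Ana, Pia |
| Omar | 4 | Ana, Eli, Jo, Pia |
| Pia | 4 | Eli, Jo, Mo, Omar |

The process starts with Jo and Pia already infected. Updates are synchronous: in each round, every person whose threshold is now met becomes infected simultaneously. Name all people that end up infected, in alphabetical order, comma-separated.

Round 1 — Jo, Pia become infected (initial).
Round 2 — checking thresholds:
  Eli: 1 of 2 neighbours < 2, holds.
  Mo: 1 of 2 neighbours ≥ 1, becomes infected.
  Omar: 2 of 4 neighbours < 4, holds.
Round 3 — no new infections; cascade stops.

Jo, Mo, Pia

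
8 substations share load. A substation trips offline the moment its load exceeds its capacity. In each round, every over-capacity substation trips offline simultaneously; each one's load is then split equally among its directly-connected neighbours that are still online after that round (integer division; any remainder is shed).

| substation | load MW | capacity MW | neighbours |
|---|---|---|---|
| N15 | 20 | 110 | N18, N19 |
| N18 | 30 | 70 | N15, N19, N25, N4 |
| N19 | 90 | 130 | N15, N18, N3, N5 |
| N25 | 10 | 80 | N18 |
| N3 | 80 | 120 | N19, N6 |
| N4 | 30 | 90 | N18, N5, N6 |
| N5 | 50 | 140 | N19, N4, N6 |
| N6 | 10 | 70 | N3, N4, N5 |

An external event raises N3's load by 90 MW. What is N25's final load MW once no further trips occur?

39

Round 1 — N3 at 170 > 120. N3 trips offline.
  N3 sheds 170 MW to N19, N6: 85 each.
    N19: 90+85 = 175 > 130
    N6: 10+85 = 95 > 70
Round 2 — N19, N6 trip offline.
  N19 sheds 175 MW to N15, N18, N5: 58 each (1 lost).
    N15: 20+58 = 78 ≤ 110
    N18: 30+58 = 88 > 70
    N5: 50+58 = 108 ≤ 140
  N6 sheds 95 MW to N4, N5: 47 each (1 lost).
    N4: 30+47 = 77 ≤ 90
    N5: 108+47 = 155 > 140
Round 3 — N18, N5 trip offline.
  N18 sheds 88 MW to N15, N25, N4: 29 each (1 lost).
    N15: 78+29 = 107 ≤ 110
    N25: 10+29 = 39 ≤ 80
    N4: 77+29 = 106 > 90
  N5 sheds 155 MW to N4: 155 each.
    N4: 106+155 = 261 > 90
Round 4 — N4 trips offline.
  N4 sheds 261 MW: no online neighbours, lost.
No further trips.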